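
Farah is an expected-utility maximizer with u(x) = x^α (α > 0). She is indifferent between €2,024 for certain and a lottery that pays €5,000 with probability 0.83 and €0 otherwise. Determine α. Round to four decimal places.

Since u(0) = 0, the lottery's EU is 0.83·5000^α.
Setting u(2024) equal to that: 2024^α = 0.83·5000^α ⇒ (2024/5000)^α = 0.83.
α = ln(0.83) / ln(2024/5000) = -0.1863296/-0.9043622 ≈ 0.2060.

α ≈ 0.2060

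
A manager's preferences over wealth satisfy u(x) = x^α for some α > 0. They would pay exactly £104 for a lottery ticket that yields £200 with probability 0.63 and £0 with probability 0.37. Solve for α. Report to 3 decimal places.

α ≈ 0.707

EU(lottery) = 0.63·200^α + 0.37·0 = 0.63·200^α.
Indifference: 104^α = 0.63·200^α, so (104/200)^α = 0.63.
α = ln(0.63) / ln(104/200) = -0.462035/-0.653926 ≈ 0.707.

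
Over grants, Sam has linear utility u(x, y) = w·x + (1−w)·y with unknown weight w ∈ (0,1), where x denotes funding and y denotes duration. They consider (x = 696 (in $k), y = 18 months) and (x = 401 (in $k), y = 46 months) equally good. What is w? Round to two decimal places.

w = 0.09

Indifference: w·696 + (1−w)·18 = w·401 + (1−w)·46.
w·(696−401) = (1−w)·(46−18), i.e. w·295 = (1−w)·28.
Hence w = 28/(295+28) = 28/323 = 0.09.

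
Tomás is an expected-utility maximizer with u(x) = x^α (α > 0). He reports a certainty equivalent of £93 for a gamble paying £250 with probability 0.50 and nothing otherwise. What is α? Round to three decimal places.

α ≈ 0.701

The lottery's expected utility is 0.50·u(250) + 0.50·u(0) = 0.50·250^α (since u(0) = 0 for α > 0).
Setting u(93) equal to that: 93^α = 0.50·250^α ⇒ (93/250)^α = 0.50.
Taking logs: α·ln(93/250) = ln(0.50), so α = -0.693147 / -0.988861 ≈ 0.701.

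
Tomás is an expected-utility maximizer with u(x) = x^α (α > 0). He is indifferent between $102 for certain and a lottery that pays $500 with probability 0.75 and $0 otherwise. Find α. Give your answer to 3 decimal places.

EU(lottery) = 0.75·500^α + 0.25·0 = 0.75·500^α.
Setting u(102) equal to that: 102^α = 0.75·500^α ⇒ (102/500)^α = 0.75.
Take logs: α = ln 0.75 / ln(102/500) ≈ 0.18097.

α ≈ 0.181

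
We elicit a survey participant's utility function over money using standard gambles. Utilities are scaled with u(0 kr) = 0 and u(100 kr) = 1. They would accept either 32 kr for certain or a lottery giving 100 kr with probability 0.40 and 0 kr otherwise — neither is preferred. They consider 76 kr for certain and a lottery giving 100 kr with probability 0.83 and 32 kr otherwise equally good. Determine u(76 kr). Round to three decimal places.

First, u(32 kr) = 0.40·u(100 kr) + 0.60·u(0 kr) = 0.40.
The second indifference gives u(76 kr) = 0.83·u(100 kr) + 0.17·u(32 kr) = 0.83·1.00 + 0.17·0.40 = 0.8980.

0.898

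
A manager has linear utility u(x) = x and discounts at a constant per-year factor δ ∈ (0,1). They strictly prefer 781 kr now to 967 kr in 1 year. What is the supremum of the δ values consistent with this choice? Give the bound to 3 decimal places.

δ < 0.808

The preference means 781 > δ·967.
So δ < 781/967 = 0.80765.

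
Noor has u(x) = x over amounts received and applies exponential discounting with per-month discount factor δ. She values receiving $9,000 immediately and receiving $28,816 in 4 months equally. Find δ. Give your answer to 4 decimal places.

The payoff in 4 months is discounted by δ^4, so u(9000) = δ^4·u(28816) and δ^4 = u(9000)/u(28816).
With u(x) = x: δ^4 = 9000/28816 = 0.31233.
Taking the 4th root: δ = 0.31233^(1/4) ≈ 0.7476.

δ ≈ 0.7476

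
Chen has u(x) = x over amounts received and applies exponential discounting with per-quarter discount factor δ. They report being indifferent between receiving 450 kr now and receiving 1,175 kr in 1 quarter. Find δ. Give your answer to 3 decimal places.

The payoff in 1 quarter is discounted by δ, so u(450) = δ·u(1175) and δ = u(450)/u(1175).
With u(x) = x: δ = 450/1175 = 0.38298.

δ ≈ 0.383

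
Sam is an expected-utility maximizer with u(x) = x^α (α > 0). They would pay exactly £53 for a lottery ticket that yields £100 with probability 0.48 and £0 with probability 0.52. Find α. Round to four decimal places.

α ≈ 1.1561

Since u(0) = 0, the lottery's EU is 0.48·100^α.
Indifference: 53^α = 0.48·100^α, so (53/100)^α = 0.48.
Taking logs: α·ln(53/100) = ln(0.48), so α = -0.7339692 / -0.6348783 ≈ 1.1561.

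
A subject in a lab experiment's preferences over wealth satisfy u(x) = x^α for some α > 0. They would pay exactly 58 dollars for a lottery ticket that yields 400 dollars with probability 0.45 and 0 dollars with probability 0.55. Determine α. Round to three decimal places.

The lottery's expected utility is 0.45·u(400) + 0.55·u(0) = 0.45·400^α (since u(0) = 0 for α > 0).
Indifference: 58^α = 0.45·400^α, so (58/400)^α = 0.45.
α = ln(0.45) / ln(58/400) = -0.798508/-1.931022 ≈ 0.414.

α ≈ 0.414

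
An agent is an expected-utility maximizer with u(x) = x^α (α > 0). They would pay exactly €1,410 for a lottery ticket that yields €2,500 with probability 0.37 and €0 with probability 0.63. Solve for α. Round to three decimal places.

The lottery's expected utility is 0.37·u(2500) + 0.63·u(0) = 0.37·2500^α (since u(0) = 0 for α > 0).
Equating: 1410^α = 0.37·2500^α, i.e. 0.5640^α = 0.37.
α = ln(0.37) / ln(1410/2500) = -0.994252/-0.572701 ≈ 1.736.

α ≈ 1.736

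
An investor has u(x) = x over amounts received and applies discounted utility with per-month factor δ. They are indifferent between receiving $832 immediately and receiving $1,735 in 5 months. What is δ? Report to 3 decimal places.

Equating discounted utilities: u(832) = δ^5·u(1735) ⇒ δ^5 = u(832)/u(1735).
With u(x) = x: δ^5 = 832/1735 = 0.47954.
Hence δ = (0.47954)^(1/5) = 0.86331.

δ ≈ 0.863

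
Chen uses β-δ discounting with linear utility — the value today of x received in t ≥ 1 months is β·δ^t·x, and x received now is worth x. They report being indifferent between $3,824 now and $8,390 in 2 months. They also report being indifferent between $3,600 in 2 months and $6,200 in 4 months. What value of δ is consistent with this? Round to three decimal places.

Both payoffs in the second observation are in the future, so β drops out: δ^2·3600 = δ^4·6200 ⇒ δ^2 = 3600/6200 = 0.58065, so δ = 0.76200.

δ ≈ 0.762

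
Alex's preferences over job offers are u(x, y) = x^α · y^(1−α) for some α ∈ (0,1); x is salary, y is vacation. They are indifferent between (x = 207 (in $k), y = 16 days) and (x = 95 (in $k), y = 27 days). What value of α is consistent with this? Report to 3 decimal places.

Set the two utilities equal: 207^α·16^(1−α) = 95^α·27^(1−α).
Rearrange to (207/95)^α = (27/16)^(1−α) and take logs: α·0.778842 = (1−α)·0.523248.
With A = 0.778842 and B = 0.523248: α·A = (1−α)·B, so α = B/(A+B) = 0.523248/1.302090 ≈ 0.402.

α ≈ 0.402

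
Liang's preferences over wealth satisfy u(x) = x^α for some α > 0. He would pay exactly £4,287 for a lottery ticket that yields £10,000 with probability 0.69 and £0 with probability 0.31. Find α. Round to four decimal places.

α ≈ 0.4381

EU(lottery) = 0.69·10000^α + 0.31·0 = 0.69·10000^α.
Indifference: 4287^α = 0.69·10000^α, so (4287/10000)^α = 0.69.
Taking logs: α·ln(4287/10000) = ln(0.69), so α = -0.3710637 / -0.8469979 ≈ 0.4381.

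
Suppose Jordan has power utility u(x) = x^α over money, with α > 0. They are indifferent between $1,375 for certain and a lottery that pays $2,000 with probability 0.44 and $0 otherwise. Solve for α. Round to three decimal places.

α ≈ 2.191

The lottery's expected utility is 0.44·u(2000) + 0.56·u(0) = 0.44·2000^α (since u(0) = 0 for α > 0).
Equating: 1375^α = 0.44·2000^α, i.e. 0.6875^α = 0.44.
Take logs: α = ln 0.44 / ln(1375/2000) ≈ 2.19107.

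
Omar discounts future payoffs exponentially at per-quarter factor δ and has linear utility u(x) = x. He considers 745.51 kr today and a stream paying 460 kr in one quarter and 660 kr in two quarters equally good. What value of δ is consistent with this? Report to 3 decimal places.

Present value of the stream is 460·δ + 660·δ². Indifference gives 460δ + 660δ² = 745.51.
That is, 660δ² + 460δ − 745.51 = 0, a quadratic in δ.
By the quadratic formula (taking the positive root), δ = (−460 + √2179746.40) / 1320 ≈ 0.770.

δ ≈ 0.770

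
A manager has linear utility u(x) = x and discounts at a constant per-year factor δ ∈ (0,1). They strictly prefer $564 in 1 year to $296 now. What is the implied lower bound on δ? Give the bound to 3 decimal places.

δ > 0.525

Comparing present values: 296 < δ·564.
So δ > 296/564 = 0.52482.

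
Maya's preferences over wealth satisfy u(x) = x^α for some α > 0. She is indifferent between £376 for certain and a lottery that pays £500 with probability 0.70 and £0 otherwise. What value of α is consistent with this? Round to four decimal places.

α ≈ 1.2514

The lottery's expected utility is 0.70·u(500) + 0.30·u(0) = 0.70·500^α (since u(0) = 0 for α > 0).
Indifference: 376^α = 0.70·500^α, so (376/500)^α = 0.70.
α = ln(0.70) / ln(376/500) = -0.3566749/-0.2850190 ≈ 1.2514.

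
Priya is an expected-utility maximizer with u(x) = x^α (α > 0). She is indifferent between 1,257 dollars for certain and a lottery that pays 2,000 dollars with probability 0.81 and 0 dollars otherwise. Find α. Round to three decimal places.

α ≈ 0.454

Since u(0) = 0, the lottery's EU is 0.81·2000^α.
Setting u(1257) equal to that: 1257^α = 0.81·2000^α ⇒ (1257/2000)^α = 0.81.
α = ln(0.81) / ln(1257/2000) = -0.210721/-0.464419 ≈ 0.454.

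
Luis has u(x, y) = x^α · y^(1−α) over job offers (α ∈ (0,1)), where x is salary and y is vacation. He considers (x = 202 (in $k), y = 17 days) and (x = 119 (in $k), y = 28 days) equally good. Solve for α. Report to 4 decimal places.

α ≈ 0.4853

The Cobb–Douglas utilities coincide, so 202^α·17^(1−α) = 119^α·28^(1−α).
Rearrange to (202/119)^α = (28/17)^(1−α) and take logs: α·0.5291442 = (1−α)·0.4989912.
Thus α·(1.0281354) = 0.4989912, so α = 0.4989912/1.0281354 ≈ 0.4853.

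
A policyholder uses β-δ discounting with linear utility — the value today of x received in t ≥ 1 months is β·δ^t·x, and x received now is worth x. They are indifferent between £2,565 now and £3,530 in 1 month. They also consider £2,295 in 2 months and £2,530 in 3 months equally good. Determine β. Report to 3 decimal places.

Both payoffs in the second observation are in the future, so β drops out: δ^2·2295 = δ^3·2530 ⇒ δ = 2295/2530 = 0.90711.
The first indifference: 2565 = β·δ·3530, so β = 2565/(δ·3530) = 2565/(0.90711·3530) ≈ 0.801.

β ≈ 0.801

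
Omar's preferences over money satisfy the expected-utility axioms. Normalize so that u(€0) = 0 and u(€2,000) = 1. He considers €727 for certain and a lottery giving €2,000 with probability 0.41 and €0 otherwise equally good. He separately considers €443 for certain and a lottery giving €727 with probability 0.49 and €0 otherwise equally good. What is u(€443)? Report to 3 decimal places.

First, u(€727) = 0.41·u(€2,000) + 0.59·u(€0) = 0.41.
The second indifference gives u(€443) = 0.49·u(€727) + 0.51·u(€0) = 0.49·0.41 + 0.51·0.00 = 0.2009.

0.201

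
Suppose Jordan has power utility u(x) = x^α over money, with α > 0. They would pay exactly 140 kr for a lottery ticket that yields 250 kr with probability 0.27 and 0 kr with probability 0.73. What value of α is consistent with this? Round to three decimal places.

EU(lottery) = 0.27·250^α + 0.73·0 = 0.27·250^α.
Indifference: 140^α = 0.27·250^α, so (140/250)^α = 0.27.
Taking logs: α·ln(140/250) = ln(0.27), so α = -1.309333 / -0.579818 ≈ 2.258.

α ≈ 2.258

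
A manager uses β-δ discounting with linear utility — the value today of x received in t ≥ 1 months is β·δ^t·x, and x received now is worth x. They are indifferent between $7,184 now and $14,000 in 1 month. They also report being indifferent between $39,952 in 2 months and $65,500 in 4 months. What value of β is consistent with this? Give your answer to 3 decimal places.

β ≈ 0.657

From the later pair, β·δ^2·39952 = β·δ^4·65500; dividing through, δ^2 = 39952/65500 = 0.60995, so δ = 0.78100.
The first indifference: 7184 = β·δ·14000, so β = 7184/(δ·14000) = 7184/(0.78100·14000) ≈ 0.657.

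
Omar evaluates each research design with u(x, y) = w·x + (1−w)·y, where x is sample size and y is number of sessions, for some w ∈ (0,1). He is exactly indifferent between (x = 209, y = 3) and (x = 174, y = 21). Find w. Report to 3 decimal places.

w = 0.340

u(209,3) = u(174,21) means w·209 + (1−w)·3 = w·174 + (1−w)·21.
Rearranging, 35·w − 18·(1−w) = 0.
So w/(1−w) = 18/35 = 0.5143, giving w = 18/(35+18) = 0.340.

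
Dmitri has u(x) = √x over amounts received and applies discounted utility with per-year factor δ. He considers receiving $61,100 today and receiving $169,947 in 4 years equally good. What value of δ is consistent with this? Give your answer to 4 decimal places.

δ ≈ 0.8800

Indifference means u(61100) = δ^4 · u(169947), so δ^4 = u(61100)/u(169947).
Since u(x) = √x, δ^4 = √(61100/169947) = 0.59960.
Hence δ = (0.59960)^(1/4) = 0.879966.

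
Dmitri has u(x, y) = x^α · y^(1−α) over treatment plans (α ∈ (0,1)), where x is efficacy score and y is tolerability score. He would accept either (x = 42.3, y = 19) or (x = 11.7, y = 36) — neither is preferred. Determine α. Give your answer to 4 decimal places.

α ≈ 0.3321

The Cobb–Douglas utilities coincide, so 42.3^α·19^(1−α) = 11.7^α·36^(1−α).
(42.3/11.7)^α = (36/19)^(1−α); take logs: α·ln(42.3/11.7) = (1−α)·ln(36/19), i.e. α·1.2851982 = (1−α)·0.6390800.
With A = 1.2851982 and B = 0.6390800: α·A = (1−α)·B, so α = B/(A+B) = 0.6390800/1.9242782 ≈ 0.3321.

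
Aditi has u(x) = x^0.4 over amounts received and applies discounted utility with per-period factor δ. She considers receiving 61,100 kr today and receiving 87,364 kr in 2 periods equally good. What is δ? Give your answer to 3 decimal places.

δ ≈ 0.931

Equating discounted utilities: u(61100) = δ^2·u(87364) ⇒ δ^2 = u(61100)/u(87364).
Since u(x) = x^0.4, δ^2 = (61100/87364)^0.4 = 0.69937^0.4 = 0.86673.
Taking the square root: δ = 0.86673^(1/2) ≈ 0.931.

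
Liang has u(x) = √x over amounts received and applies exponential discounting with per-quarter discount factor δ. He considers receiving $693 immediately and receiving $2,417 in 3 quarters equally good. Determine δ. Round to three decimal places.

Indifference means u(693) = δ^3 · u(2417), so δ^3 = u(693)/u(2417).
Since u(x) = √x, δ^3 = √(693/2417) = 0.53546.
Taking the cube root: δ = 0.53546^(1/3) ≈ 0.812.

δ ≈ 0.812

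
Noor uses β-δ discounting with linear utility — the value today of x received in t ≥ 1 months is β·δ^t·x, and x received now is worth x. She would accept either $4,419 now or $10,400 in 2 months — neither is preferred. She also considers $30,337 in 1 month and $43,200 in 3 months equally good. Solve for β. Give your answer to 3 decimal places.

Both payoffs in the second observation are in the future, so β drops out: δ^1·30337 = δ^3·43200 ⇒ δ^2 = 30337/43200 = 0.70225, so δ = 0.83800.
The first indifference: 4419 = β·δ^2·10400, so β = 4419/(δ^2·10400) = 4419/(0.70225·10400) ≈ 0.605.

β ≈ 0.605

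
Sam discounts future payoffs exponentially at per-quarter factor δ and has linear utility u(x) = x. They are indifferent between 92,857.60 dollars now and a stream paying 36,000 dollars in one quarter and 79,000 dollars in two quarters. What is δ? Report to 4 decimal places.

δ ≈ 0.8800

The stream is worth 36000δ + 79000δ² today, so 36000δ + 79000δ² = 92857.60.
So 79000δ² + 36000δ − 92857.60 = 0.
By the quadratic formula (taking the positive root), δ = (−36000 + √30639001600.00) / 158000 ≈ 0.8800.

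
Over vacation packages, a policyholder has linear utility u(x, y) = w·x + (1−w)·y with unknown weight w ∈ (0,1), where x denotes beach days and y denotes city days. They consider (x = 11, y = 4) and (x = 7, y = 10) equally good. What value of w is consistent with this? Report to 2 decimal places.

Indifference: w·11 + (1−w)·4 = w·7 + (1−w)·10.
Rearranging, 4·w − 6·(1−w) = 0.
Hence w = 6/(4+6) = 6/10 = 0.60.

w = 0.60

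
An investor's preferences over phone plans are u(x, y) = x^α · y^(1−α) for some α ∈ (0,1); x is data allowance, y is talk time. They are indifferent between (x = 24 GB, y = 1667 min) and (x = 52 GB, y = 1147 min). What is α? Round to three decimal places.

α ≈ 0.326

Set the two utilities equal: 24^α·1667^(1−α) = 52^α·1147^(1−α).
Rearrange to (24/52)^α = (1147/1667)^(1−α) and take logs: α·-0.773190 = (1−α)·-0.373876.
So α/(1−α) = (-0.373876)/(-0.773190) = 0.483550, and α = 0.483550/1.483550 ≈ 0.326.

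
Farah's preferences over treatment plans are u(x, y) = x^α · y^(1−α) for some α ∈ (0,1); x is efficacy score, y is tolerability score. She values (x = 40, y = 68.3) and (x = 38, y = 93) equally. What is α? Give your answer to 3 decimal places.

α ≈ 0.858

The Cobb–Douglas utilities coincide, so 40^α·68.3^(1−α) = 38^α·93^(1−α).
Rearrange to (40/38)^α = (93/68.3)^(1−α) and take logs: α·0.051293 = (1−α)·0.308690.
With A = 0.051293 and B = 0.308690: α·A = (1−α)·B, so α = B/(A+B) = 0.308690/0.359983 ≈ 0.858.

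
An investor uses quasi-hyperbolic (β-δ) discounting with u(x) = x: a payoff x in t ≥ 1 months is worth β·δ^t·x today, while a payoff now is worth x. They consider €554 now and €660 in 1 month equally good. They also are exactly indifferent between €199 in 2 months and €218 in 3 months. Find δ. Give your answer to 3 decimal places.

The second indifference involves only future payoffs, so β cancels: β·δ^2·199 = β·δ^3·218, giving δ = 199/218 = 0.91284.

δ ≈ 0.913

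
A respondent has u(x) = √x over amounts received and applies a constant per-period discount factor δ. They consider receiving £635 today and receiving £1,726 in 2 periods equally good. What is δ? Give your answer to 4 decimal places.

The payoff in 2 periods is discounted by δ^2, so u(635) = δ^2·u(1726) and δ^2 = u(635)/u(1726).
With u(x) = √x: δ^2 = √635/√1726 = √(635/1726) = 0.60655.
Taking the square root: δ = 0.60655^(1/2) ≈ 0.7788.

δ ≈ 0.7788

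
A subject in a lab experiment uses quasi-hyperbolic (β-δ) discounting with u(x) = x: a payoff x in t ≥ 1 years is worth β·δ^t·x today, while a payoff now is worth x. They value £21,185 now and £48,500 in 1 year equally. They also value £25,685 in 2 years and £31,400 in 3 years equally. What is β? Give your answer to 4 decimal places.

β ≈ 0.5340

From the later pair, β·δ^2·25685 = β·δ^3·31400; dividing through, δ = 25685/31400 = 0.81799.
Substituting δ into 21185 = β·δ·48500: β = 21185/(39672.691) ≈ 0.5340.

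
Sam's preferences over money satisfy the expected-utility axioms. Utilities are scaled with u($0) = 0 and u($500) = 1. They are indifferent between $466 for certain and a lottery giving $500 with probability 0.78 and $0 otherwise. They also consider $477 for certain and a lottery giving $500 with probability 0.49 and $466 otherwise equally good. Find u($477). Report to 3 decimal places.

From the first indifference, u($466) = 0.78·u($500) + 0.22·u($0) = 0.78·1 + 0.22·0 = 0.78.
Then u($477) = 0.49·u($500) + 0.51·u($466) = 0.49·1.00 + 0.51·0.78 = 0.8878.

0.888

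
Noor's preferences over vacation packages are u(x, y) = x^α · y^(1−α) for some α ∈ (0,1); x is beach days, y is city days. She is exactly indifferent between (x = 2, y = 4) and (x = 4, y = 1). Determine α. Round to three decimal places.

α ≈ 0.667

Indifference: 2^α · 4^(1−α) = 4^α · 1^(1−α).
Taking logs: α·ln 2 + (1−α)·ln 4 = α·ln 4 + (1−α)·ln 1, i.e. α·-0.693147 = (1−α)·-1.386294.
With A = -0.693147 and B = -1.386294: α·A = (1−α)·B, so α = B/(A+B) = -1.386294/-2.079441 ≈ 0.667.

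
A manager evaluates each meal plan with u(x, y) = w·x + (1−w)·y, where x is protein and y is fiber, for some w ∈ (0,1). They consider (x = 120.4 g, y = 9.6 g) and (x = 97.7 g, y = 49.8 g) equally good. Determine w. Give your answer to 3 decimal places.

Indifference: w·120.4 + (1−w)·9.6 = w·97.7 + (1−w)·49.8.
Collecting terms: w·22.7 = (1−w)·40.2.
The marginal rate of substitution is 40.2/22.7, so w = 40.2/(22.7+40.2) = 0.639.

w = 0.639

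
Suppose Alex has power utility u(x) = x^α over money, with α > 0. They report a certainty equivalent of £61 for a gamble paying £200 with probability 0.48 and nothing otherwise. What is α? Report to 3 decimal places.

EU(lottery) = 0.48·200^α + 0.52·0 = 0.48·200^α.
Setting u(61) equal to that: 61^α = 0.48·200^α ⇒ (61/200)^α = 0.48.
Taking logs: α·ln(61/200) = ln(0.48), so α = -0.733969 / -1.187444 ≈ 0.618.

α ≈ 0.618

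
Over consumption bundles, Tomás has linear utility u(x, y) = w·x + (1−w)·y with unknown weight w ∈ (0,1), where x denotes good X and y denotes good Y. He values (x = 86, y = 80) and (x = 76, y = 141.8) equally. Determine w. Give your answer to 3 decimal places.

Indifference: w·86 + (1−w)·80 = w·76 + (1−w)·141.8.
w·(86−76) = (1−w)·(141.8−80), i.e. w·10 = (1−w)·61.8.
So w/(1−w) = 61.8/10 = 6.1800, giving w = 61.8/(10+61.8) = 0.861.

w = 0.861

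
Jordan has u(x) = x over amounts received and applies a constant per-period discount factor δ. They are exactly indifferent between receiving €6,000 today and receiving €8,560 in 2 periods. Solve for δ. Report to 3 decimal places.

δ ≈ 0.837

Equating discounted utilities: u(6000) = δ^2·u(8560) ⇒ δ^2 = u(6000)/u(8560).
With u(x) = x: δ^2 = 6000/8560 = 0.70093.
So δ = 0.70093^(1/2) ≈ 0.837.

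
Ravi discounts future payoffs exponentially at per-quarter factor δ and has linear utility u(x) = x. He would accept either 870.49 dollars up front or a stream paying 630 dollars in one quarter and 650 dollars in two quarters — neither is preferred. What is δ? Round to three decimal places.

δ ≈ 0.770

The stream is worth 630δ + 650δ² today, so 630δ + 650δ² = 870.49.
Rearranged: 650δ² + 630δ − 870.49 = 0.
By the quadratic formula (taking the positive root), δ = (−630 + √2660174.00) / 1300 ≈ 0.770.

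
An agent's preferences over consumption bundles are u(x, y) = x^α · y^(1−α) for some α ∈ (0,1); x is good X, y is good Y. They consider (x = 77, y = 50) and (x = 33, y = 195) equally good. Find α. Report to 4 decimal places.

Set the two utilities equal: 77^α·50^(1−α) = 33^α·195^(1−α).
Taking logs: α·ln 77 + (1−α)·ln 50 = α·ln 33 + (1−α)·ln 195, i.e. α·0.8472979 = (1−α)·1.3609766.
So α/(1−α) = (1.3609766)/(0.8472979) = 1.6062551, and α = 1.6062551/2.6062551 ≈ 0.6163.

α ≈ 0.6163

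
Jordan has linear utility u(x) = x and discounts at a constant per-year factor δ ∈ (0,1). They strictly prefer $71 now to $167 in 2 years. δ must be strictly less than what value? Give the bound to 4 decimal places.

δ < 0.6520

Under u(x) = x this choice says 71 > δ^2·167.
Dividing by 167: δ^2 < 0.42515. Both sides are positive, so the square root keeps the direction.
δ < 0.42515^(1/2) = 0.6520.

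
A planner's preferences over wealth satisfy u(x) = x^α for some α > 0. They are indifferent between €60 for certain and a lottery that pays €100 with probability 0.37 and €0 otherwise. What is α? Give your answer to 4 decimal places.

EU(lottery) = 0.37·100^α + 0.63·0 = 0.37·100^α.
Indifference: 60^α = 0.37·100^α, so (60/100)^α = 0.37.
Taking logs: α·ln(60/100) = ln(0.37), so α = -0.9942523 / -0.5108256 ≈ 1.9464.

α ≈ 1.9464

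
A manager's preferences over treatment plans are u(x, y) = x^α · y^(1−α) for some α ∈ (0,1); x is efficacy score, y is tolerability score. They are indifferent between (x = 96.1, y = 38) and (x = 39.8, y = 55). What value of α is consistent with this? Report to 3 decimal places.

α ≈ 0.295

The Cobb–Douglas utilities coincide, so 96.1^α·38^(1−α) = 39.8^α·55^(1−α).
Rearrange to (96.1/39.8)^α = (55/38)^(1−α) and take logs: α·0.881522 = (1−α)·0.369747.
Thus α·(1.251269) = 0.369747, so α = 0.369747/1.251269 ≈ 0.295.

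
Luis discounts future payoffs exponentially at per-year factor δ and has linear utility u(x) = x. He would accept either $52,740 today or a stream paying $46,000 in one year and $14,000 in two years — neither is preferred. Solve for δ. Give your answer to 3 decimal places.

The stream is worth 46000δ + 14000δ² today, so 46000δ + 14000δ² = 52740.
That is, 14000δ² + 46000δ − 52740 = 0, a quadratic in δ.
The positive root is δ = [−46000 + √(46000² + 4·14000·52740)] / (2·14000) = (−46000 + 71200.000)/28000 ≈ 0.900.

δ ≈ 0.900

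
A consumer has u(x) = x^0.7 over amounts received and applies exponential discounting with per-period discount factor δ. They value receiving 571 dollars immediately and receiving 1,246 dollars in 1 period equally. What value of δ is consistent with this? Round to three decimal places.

Indifference means u(571) = δ · u(1246), so δ = u(571)/u(1246).
Since u(x) = x^0.7, δ = (571/1246)^0.7 = 0.45827^0.7 = 0.57914.

δ ≈ 0.579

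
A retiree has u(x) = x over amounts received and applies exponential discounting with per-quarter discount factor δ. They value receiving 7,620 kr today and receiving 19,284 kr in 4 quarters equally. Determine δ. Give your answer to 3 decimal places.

Equating discounted utilities: u(7620) = δ^4·u(19284) ⇒ δ^4 = u(7620)/u(19284).
With u(x) = x: δ^4 = 7620/19284 = 0.39515.
Taking the 4th root: δ = 0.39515^(1/4) ≈ 0.793.

δ ≈ 0.793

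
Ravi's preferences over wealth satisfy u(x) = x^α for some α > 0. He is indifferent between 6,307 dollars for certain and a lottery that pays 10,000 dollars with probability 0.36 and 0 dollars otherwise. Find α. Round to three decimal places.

α ≈ 2.217

EU(lottery) = 0.36·10000^α + 0.64·0 = 0.36·10000^α.
Setting u(6307) equal to that: 6307^α = 0.36·10000^α ⇒ (6307/10000)^α = 0.36.
α = ln(0.36) / ln(6307/10000) = -1.021651/-0.460925 ≈ 2.217.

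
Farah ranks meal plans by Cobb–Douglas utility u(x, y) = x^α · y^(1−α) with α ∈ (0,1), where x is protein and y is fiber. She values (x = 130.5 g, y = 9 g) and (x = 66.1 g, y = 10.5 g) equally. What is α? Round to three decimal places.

α ≈ 0.185

The Cobb–Douglas utilities coincide, so 130.5^α·9^(1−α) = 66.1^α·10.5^(1−α).
(130.5/66.1)^α = (10.5/9)^(1−α); take logs: α·ln(130.5/66.1) = (1−α)·ln(10.5/9), i.e. α·0.680204 = (1−α)·0.154151.
With A = 0.680204 and B = 0.154151: α·A = (1−α)·B, so α = B/(A+B) = 0.154151/0.834355 ≈ 0.185.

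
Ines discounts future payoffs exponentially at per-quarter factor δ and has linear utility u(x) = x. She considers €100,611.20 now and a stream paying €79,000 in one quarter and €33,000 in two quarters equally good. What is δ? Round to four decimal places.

Present value of the stream is 79000·δ + 33000·δ². Indifference gives 79000δ + 33000δ² = 100611.20.
That is, 33000δ² + 79000δ − 100611.20 = 0, a quadratic in δ.
δ = (−79000 + √(79000² + 4·33000·100611.20)) / (2·33000) = (−79000 + √19521678400.00) / 66000 ≈ 0.9200.

δ ≈ 0.9200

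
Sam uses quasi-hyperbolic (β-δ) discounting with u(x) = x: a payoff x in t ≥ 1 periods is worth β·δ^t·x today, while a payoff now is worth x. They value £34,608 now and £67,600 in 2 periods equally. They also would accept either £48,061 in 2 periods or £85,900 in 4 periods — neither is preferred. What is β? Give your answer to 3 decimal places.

β ≈ 0.915

Both payoffs in the second observation are in the future, so β drops out: δ^2·48061 = δ^4·85900 ⇒ δ^2 = 48061/85900 = 0.55950, so δ = 0.74800.
The first indifference: 34608 = β·δ^2·67600, so β = 34608/(δ^2·67600) = 34608/(0.55950·67600) ≈ 0.915.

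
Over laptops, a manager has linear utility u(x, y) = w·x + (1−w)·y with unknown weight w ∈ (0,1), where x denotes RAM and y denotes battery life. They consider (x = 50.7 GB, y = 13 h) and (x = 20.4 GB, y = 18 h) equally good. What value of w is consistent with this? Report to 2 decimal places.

Equating utilities: w·50.7 + (1−w)·13 = w·20.4 + (1−w)·18.
Rearranging, 30.3·w − 5·(1−w) = 0.
Hence w = 5/(30.3+5) = 5/35.3 = 0.14.

w = 0.14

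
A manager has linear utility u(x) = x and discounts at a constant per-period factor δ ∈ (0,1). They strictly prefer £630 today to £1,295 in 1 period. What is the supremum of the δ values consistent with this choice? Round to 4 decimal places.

δ < 0.4865

The preference means 630 > δ·1295.
Dividing through by 1295 gives δ < 0.48649.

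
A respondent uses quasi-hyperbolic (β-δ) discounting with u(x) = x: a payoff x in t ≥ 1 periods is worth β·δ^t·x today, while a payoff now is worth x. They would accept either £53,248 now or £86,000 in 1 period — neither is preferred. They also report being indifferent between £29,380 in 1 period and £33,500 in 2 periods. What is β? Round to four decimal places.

β ≈ 0.7060

The second indifference involves only future payoffs, so β cancels: β·δ^1·29380 = β·δ^2·33500, giving δ = 29380/33500 = 0.87701.
The first indifference: 53248 = β·δ·86000, so β = 53248/(δ·86000) = 53248/(0.87701·86000) ≈ 0.7060.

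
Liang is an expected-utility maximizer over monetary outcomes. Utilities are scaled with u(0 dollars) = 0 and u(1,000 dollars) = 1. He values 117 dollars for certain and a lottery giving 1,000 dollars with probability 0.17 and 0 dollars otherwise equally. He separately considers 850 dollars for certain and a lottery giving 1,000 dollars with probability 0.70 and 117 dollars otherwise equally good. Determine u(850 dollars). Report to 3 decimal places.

The first gamble pins u(117 dollars): it must equal 0.17·1 + 0.83·0 = 0.17.
Then u(850 dollars) = 0.70·u(1,000 dollars) + 0.30·u(117 dollars) = 0.70·1.00 + 0.30·0.17 = 0.7510.

0.751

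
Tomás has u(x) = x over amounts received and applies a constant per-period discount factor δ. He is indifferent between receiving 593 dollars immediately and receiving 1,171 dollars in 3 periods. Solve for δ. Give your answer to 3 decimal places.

Equating discounted utilities: u(593) = δ^3·u(1171) ⇒ δ^3 = u(593)/u(1171).
With u(x) = x: δ^3 = 593/1171 = 0.50640.
So δ = 0.50640^(1/3) ≈ 0.797.

δ ≈ 0.797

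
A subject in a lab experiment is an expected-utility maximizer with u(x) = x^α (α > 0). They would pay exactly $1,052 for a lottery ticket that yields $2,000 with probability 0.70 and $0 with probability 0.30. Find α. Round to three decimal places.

EU(lottery) = 0.70·2000^α + 0.30·0 = 0.70·2000^α.
Indifference: 1052^α = 0.70·2000^α, so (1052/2000)^α = 0.70.
α = ln(0.70) / ln(1052/2000) = -0.356675/-0.642454 ≈ 0.555.

α ≈ 0.555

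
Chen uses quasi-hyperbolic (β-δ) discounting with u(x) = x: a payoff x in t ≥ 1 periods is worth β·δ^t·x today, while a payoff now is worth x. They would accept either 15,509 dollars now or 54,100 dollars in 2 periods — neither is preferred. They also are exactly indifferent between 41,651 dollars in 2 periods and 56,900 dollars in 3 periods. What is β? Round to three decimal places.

From the later pair, β·δ^2·41651 = β·δ^3·56900; dividing through, δ = 41651/56900 = 0.73200.
The first indifference: 15509 = β·δ^2·54100, so β = 15509/(δ^2·54100) = 15509/(0.53583·54100) ≈ 0.535.

β ≈ 0.535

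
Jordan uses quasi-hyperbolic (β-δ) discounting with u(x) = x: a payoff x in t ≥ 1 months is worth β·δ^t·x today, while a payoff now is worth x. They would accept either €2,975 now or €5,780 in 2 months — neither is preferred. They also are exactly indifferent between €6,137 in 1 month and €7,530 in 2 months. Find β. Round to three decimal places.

Both payoffs in the second observation are in the future, so β drops out: δ^1·6137 = δ^2·7530 ⇒ δ = 6137/7530 = 0.81501.
Substituting δ into 2975 = β·δ^2·5780: β = 2975/(3839.283) ≈ 0.775.

β ≈ 0.775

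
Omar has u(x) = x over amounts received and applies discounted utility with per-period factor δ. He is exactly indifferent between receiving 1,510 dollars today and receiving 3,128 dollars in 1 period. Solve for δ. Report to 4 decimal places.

Indifference means u(1510) = δ · u(3128), so δ = u(1510)/u(3128).
With u(x) = x: δ = 1510/3128 = 0.48274.

δ ≈ 0.4827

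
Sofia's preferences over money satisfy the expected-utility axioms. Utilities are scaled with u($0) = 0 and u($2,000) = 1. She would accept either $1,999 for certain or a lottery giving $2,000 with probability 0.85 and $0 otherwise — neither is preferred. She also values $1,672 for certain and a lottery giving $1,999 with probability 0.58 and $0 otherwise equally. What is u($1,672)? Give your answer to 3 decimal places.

From the first indifference, u($1,999) = 0.85·u($2,000) + 0.15·u($0) = 0.85·1 + 0.15·0 = 0.85.
Then u($1,672) = 0.58·u($1,999) + 0.42·u($0) = 0.58·0.85 + 0.42·0.00 = 0.4930.

0.493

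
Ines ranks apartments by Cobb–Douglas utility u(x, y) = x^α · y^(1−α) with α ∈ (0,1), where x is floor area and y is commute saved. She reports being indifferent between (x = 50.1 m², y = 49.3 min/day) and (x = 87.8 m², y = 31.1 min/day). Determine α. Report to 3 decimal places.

α ≈ 0.451

The Cobb–Douglas utilities coincide, so 50.1^α·49.3^(1−α) = 87.8^α·31.1^(1−α).
(50.1/87.8)^α = (31.1/49.3)^(1−α); take logs: α·ln(50.1/87.8) = (1−α)·ln(31.1/49.3), i.e. α·-0.561040 = (1−α)·-0.460716.
So α/(1−α) = (-0.460716)/(-0.561040) = 0.821182, and α = 0.821182/1.821182 ≈ 0.451.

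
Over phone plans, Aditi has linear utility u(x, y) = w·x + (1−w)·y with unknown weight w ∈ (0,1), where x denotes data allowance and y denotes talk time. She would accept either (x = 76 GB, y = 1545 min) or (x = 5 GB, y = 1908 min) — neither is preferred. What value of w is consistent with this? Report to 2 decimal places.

w = 0.84

Equating utilities: w·76 + (1−w)·1545 = w·5 + (1−w)·1908.
Collecting terms: w·71 = (1−w)·363.
The marginal rate of substitution is 363/71, so w = 363/(71+363) = 0.84.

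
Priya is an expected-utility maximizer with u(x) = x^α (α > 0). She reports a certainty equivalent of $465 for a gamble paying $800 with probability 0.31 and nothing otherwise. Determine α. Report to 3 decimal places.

α ≈ 2.159

EU(lottery) = 0.31·800^α + 0.69·0 = 0.31·800^α.
Equating: 465^α = 0.31·800^α, i.e. 0.5813^α = 0.31.
Taking logs: α·ln(465/800) = ln(0.31), so α = -1.171183 / -0.542574 ≈ 2.159.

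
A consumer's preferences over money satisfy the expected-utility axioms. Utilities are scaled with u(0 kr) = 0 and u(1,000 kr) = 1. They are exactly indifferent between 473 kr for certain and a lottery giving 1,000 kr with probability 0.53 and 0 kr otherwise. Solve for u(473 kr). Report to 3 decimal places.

0.530

By the standard-gamble method, u(473 kr) is just the indifference probability on the best outcome: 0.53.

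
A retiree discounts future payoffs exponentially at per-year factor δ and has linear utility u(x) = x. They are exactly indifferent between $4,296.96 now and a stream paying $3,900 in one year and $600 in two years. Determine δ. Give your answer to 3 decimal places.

δ ≈ 0.960

Equating present values: 4296.96 = 3900δ + 600δ².
That is, 600δ² + 3900δ − 4296.96 = 0, a quadratic in δ.
The positive root is δ = [−3900 + √(3900² + 4·600·4296.96)] / (2·600) = (−3900 + 5052.000)/1200 ≈ 0.960.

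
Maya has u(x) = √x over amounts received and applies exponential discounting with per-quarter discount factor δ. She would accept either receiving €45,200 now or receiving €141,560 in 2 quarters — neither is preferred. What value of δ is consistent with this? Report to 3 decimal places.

Indifference means u(45200) = δ^2 · u(141560), so δ^2 = u(45200)/u(141560).
Since u(x) = √x, δ^2 = √(45200/141560) = 0.56507.
Hence δ = (0.56507)^(1/2) = 0.75171.

δ ≈ 0.752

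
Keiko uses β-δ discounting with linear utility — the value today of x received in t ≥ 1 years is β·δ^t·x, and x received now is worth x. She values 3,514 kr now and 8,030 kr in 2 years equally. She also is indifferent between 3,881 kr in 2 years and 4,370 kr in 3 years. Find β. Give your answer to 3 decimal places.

Both payoffs in the second observation are in the future, so β drops out: δ^2·3881 = δ^3·4370 ⇒ δ = 3881/4370 = 0.88810.
Now use the now-vs-future pair: 3514 = β·δ^2·8030 gives β = 3514/(0.78872·8030) ≈ 0.555.

β ≈ 0.555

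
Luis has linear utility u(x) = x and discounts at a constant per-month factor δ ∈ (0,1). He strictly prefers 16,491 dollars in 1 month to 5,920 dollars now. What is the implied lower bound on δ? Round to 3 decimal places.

δ > 0.359

Comparing present values: 5920 < δ·16491.
So δ > 5920/16491 = 0.35898.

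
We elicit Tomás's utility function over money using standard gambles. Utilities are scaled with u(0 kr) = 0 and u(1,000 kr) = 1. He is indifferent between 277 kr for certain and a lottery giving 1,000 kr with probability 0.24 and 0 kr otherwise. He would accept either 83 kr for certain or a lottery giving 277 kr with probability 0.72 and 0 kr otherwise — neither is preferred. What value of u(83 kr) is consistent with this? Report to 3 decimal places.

0.173

The first gamble pins u(277 kr): it must equal 0.24·1 + 0.76·0 = 0.24.
The second indifference gives u(83 kr) = 0.72·u(277 kr) + 0.28·u(0 kr) = 0.72·0.24 + 0.28·0.00 = 0.1728.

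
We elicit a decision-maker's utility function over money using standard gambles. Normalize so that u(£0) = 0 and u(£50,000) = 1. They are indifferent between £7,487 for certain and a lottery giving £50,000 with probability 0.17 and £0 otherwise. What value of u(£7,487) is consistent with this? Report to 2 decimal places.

0.17

By the standard-gamble method, u(£7,487) is just the indifference probability on the best outcome: 0.17.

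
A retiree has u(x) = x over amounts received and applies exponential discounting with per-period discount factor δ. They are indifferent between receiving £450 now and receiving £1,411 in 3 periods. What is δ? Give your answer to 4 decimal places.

δ ≈ 0.6832

The payoff in 3 periods is discounted by δ^3, so u(450) = δ^3·u(1411) and δ^3 = u(450)/u(1411).
With u(x) = x: δ^3 = 450/1411 = 0.31892.
Taking the cube root: δ = 0.31892^(1/3) ≈ 0.6832.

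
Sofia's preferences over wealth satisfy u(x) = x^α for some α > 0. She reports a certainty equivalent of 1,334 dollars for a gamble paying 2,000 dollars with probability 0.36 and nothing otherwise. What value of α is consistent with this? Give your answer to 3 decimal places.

α ≈ 2.523

Since u(0) = 0, the lottery's EU is 0.36·2000^α.
Setting u(1334) equal to that: 1334^α = 0.36·2000^α ⇒ (1334/2000)^α = 0.36.
Taking logs: α·ln(1334/2000) = ln(0.36), so α = -1.021651 / -0.404965 ≈ 2.523.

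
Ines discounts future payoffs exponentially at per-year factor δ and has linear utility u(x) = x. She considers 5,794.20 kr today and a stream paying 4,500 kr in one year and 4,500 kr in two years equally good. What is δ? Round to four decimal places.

δ ≈ 0.7400

Present value of the stream is 4500·δ + 4500·δ². Indifference gives 4500δ + 4500δ² = 5794.20.
Rearranged: 4500δ² + 4500δ − 5794.20 = 0.
δ = (−4500 + √(4500² + 4·4500·5794.20)) / (2·4500) = (−4500 + √124545600.00) / 9000 ≈ 0.7400.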